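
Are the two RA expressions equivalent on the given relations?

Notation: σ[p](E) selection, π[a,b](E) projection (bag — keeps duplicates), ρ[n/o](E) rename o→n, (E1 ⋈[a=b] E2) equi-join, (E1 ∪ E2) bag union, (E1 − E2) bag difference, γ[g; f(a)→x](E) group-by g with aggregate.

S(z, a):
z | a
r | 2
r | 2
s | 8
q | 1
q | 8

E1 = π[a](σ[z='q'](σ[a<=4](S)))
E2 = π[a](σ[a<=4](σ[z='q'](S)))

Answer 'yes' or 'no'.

E1 per-node cardinality:
  S → 5
  σ[a<=4](S) → 3
  σ[z='q'](σ[a<=4](S)) → 1
  π[a](σ[z='q'](σ[a<=4](S))) → 1
E2 per-node cardinality:
  S → 5
  σ[z='q'](S) → 2
  σ[a<=4](σ[z='q'](S)) → 1
  π[a](σ[a<=4](σ[z='q'](S))) → 1

E1 and E2 produce the same multiset:
a
1

yes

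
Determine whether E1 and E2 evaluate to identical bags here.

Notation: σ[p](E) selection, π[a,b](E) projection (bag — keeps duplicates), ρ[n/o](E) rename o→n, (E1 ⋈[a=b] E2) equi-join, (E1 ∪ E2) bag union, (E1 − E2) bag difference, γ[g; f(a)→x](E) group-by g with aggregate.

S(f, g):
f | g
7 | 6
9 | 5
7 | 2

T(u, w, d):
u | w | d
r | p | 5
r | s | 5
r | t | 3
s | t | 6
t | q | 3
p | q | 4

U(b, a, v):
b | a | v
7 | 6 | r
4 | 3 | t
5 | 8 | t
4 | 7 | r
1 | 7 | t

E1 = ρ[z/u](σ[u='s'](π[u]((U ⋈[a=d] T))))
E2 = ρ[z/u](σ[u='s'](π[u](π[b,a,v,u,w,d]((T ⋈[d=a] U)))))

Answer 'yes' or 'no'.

E1 row counts bottom-up:
  U → 5
  T → 6
  (U ⋈[a=d] T) → 3
  π[u]((U ⋈[a=d] T)) → 3
  σ[u='s'](π[u]((U ⋈[a=d] T))) → 1
  ρ[z/u](σ[u='s'](π[u]((U ⋈[a=d] T)))) → 1
E2 row counts bottom-up:
  T → 6
  U → 5
  (T ⋈[d=a] U) → 3
  π[b,a,v,u,w,d]((T ⋈[d=a] U)) → 3
  π[u](π[b,a,v,u,w,d]((T ⋈[d=a] U))) → 3
  σ[u='s'](π[u](π[b,a,v,u,w,d]((T ⋈[d=a] U)))) → 1
  ρ[z/u](σ[u='s'](π[u](π[b,a,v,u,w,d]((T ⋈[d=a] U))))) → 1

E1 and E2 produce the same multiset:
z
s

yes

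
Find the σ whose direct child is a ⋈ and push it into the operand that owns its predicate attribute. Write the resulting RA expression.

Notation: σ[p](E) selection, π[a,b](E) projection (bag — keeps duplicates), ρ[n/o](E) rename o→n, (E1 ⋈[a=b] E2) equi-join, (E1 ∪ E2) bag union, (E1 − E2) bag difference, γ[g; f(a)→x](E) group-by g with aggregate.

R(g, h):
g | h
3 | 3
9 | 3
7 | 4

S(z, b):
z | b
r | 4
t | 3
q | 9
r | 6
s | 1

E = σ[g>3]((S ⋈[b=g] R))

σ filters on g, owned by the right side.
E' = (S ⋈[b=g] σ[g>3](R))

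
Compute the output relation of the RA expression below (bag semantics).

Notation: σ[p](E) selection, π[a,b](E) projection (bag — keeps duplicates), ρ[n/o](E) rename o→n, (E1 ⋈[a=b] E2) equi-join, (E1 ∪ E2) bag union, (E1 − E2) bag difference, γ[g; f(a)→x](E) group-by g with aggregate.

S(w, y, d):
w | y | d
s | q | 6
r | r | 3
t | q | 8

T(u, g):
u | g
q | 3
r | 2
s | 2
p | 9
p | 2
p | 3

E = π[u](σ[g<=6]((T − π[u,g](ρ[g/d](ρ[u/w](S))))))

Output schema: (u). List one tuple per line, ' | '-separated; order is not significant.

Per-node cardinality:
  T → 6
  S → 3
  ρ[u/w](S) → 3
  ρ[g/d](ρ[u/w](S)) → 3
  π[u,g](ρ[g/d](ρ[u/w](S))) → 3
  (T − π[u,g](ρ[g/d](ρ[u/w](S)))) → 6
  σ[g<=6]((T − π[u,g](ρ[g/d](ρ[u/w](S))))) → 5
  π[u](σ[g<=6]((T − π[u,g](ρ[g/d](ρ[u/w](S)))))) → 5

== RESULT ==
u
p
p
q
r
s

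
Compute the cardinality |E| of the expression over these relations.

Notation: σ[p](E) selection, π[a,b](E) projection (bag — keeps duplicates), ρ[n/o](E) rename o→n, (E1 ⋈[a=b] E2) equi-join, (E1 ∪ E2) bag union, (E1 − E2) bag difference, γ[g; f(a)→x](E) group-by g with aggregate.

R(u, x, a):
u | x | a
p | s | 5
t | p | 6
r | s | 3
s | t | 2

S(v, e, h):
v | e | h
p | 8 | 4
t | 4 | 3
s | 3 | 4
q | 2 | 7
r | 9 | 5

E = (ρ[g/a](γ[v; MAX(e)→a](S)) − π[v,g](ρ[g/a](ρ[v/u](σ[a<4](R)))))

Per-node cardinality:
  S → 5
  γ[v; MAX(e)→a](S) → 5
  ρ[g/a](γ[v; MAX(e)→a](S)) → 5
  R → 4
  σ[a<4](R) → 2
  ρ[v/u](σ[a<4](R)) → 2
  ρ[g/a](ρ[v/u](σ[a<4](R))) → 2
  π[v,g](ρ[g/a](ρ[v/u](σ[a<4](R)))) → 2
  (ρ[g/a](γ[v; MAX(e)→a](S)) − π[v,g](ρ[g/a](ρ[v/u](σ[a<4](R))))) → 5

|E| = 5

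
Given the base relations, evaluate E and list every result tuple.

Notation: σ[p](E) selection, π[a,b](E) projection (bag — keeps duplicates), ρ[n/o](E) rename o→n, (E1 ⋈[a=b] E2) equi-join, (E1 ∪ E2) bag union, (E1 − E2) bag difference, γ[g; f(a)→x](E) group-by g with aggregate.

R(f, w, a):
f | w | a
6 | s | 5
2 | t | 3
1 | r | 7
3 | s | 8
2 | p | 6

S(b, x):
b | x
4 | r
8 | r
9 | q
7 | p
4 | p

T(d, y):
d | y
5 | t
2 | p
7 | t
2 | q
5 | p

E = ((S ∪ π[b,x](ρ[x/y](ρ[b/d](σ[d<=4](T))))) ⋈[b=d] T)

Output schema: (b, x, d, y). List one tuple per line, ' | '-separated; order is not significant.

Stepwise |·|:
  S → 5
  T → 5
  σ[d<=4](T) → 2
  ρ[b/d](σ[d<=4](T)) → 2
  ρ[x/y](ρ[b/d](σ[d<=4](T))) → 2
  π[b,x](ρ[x/y](ρ[b/d](σ[d<=4](T)))) → 2
  (S ∪ π[b,x](ρ[x/y](ρ[b/d](σ[d<=4](T))))) → 7
  T → 5
  ((S ∪ π[b,x](ρ[x/y](ρ[b/d](σ[d<=4](T))))) ⋈[b=d] T) → 5

== RESULT ==
b | x | d | y
2 | p | 2 | p
2 | p | 2 | q
2 | q | 2 | p
2 | q | 2 | q
7 | p | 7 | t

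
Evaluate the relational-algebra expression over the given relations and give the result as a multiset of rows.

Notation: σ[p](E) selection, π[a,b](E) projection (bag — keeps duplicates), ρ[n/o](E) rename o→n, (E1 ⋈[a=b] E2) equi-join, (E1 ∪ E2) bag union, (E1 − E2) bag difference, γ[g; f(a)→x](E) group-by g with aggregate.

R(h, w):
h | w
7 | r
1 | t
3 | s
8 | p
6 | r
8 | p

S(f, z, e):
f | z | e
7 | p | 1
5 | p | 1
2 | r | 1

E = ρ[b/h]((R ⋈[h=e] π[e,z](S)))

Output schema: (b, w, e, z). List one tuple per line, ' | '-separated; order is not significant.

Stepwise |·|:
  R → 6
  S → 3
  π[e,z](S) → 3
  (R ⋈[h=e] π[e,z](S)) → 3
  ρ[b/h]((R ⋈[h=e] π[e,z](S))) → 3

== RESULT ==
b | w | e | z
1 | t | 1 | p
1 | t | 1 | p
1 | t | 1 | r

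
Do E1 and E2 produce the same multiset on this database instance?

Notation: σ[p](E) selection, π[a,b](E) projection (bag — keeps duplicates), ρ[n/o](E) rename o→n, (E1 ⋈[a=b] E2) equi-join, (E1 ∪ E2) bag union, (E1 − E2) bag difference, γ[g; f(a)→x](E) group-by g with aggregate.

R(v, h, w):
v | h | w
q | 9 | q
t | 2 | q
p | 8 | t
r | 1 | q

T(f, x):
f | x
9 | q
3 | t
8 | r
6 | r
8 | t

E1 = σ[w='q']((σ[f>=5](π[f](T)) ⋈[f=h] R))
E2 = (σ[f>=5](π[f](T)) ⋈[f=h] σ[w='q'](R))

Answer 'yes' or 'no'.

E1 per-node cardinality:
  T → 5
  π[f](T) → 5
  σ[f>=5](π[f](T)) → 4
  R → 4
  (σ[f>=5](π[f](T)) ⋈[f=h] R) → 3
  σ[w='q']((σ[f>=5](π[f](T)) ⋈[f=h] R)) → 1
E2 per-node cardinality:
  T → 5
  π[f](T) → 5
  σ[f>=5](π[f](T)) → 4
  R → 4
  σ[w='q'](R) → 3
  (σ[f>=5](π[f](T)) ⋈[f=h] σ[w='q'](R)) → 1

E1 and E2 produce the same multiset:
f | v | h | w
9 | q | 9 | q

yes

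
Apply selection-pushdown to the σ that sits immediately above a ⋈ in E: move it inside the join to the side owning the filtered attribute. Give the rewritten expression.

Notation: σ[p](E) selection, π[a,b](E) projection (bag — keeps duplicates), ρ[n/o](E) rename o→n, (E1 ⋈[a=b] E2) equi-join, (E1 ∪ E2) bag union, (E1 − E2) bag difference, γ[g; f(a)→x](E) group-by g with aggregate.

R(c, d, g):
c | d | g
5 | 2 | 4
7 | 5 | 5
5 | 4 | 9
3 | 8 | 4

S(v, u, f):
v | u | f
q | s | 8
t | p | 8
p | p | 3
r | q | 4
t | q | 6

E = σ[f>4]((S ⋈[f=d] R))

σ filters on f, owned by the left side.
E' = (σ[f>4](S) ⋈[f=d] R)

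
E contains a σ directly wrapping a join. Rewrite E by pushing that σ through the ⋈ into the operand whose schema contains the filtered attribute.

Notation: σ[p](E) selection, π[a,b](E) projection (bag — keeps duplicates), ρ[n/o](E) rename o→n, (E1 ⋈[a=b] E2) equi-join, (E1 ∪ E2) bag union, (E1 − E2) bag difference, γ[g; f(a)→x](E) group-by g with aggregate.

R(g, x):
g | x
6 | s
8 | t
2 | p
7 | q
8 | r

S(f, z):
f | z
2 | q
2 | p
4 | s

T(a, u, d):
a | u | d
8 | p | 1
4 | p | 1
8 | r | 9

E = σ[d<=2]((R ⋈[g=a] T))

σ filters on d, owned by the right side.
E' = (R ⋈[g=a] σ[d<=2](T))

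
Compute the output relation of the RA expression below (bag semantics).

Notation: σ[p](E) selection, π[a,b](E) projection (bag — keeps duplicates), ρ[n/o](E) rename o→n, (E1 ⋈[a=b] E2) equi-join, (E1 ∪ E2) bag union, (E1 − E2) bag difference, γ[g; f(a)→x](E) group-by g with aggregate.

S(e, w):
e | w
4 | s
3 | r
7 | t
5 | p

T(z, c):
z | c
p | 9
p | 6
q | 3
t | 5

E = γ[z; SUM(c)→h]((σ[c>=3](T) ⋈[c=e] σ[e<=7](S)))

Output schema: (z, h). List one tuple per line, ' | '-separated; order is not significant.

Per-node cardinality:
  T → 4
  σ[c>=3](T) → 4
  S → 4
  σ[e<=7](S) → 4
  (σ[c>=3](T) ⋈[c=e] σ[e<=7](S)) → 2
  γ[z; SUM(c)→h]((σ[c>=3](T) ⋈[c=e] σ[e<=7](S))) → 2

== RESULT ==
z | h
q | 3
t | 5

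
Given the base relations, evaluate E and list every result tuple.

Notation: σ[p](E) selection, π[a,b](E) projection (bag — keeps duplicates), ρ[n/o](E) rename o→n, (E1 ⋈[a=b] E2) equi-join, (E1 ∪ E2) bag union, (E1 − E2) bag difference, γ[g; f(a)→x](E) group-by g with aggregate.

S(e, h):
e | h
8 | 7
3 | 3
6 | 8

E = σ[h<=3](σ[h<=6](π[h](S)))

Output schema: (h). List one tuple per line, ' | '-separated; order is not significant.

Per-node cardinality:
  S → 3
  π[h](S) → 3
  σ[h<=6](π[h](S)) → 1
  σ[h<=3](σ[h<=6](π[h](S))) → 1

== RESULT ==
h
3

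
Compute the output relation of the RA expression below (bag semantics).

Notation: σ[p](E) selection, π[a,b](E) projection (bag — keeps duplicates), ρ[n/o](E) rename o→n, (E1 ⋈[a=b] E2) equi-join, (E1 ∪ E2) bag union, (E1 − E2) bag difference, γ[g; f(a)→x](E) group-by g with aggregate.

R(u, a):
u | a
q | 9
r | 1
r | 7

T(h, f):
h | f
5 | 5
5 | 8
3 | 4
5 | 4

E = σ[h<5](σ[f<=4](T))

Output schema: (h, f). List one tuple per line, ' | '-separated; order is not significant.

Subexpression sizes:
  T → 4
  σ[f<=4](T) → 2
  σ[h<5](σ[f<=4](T)) → 1

== RESULT ==
h | f
3 | 4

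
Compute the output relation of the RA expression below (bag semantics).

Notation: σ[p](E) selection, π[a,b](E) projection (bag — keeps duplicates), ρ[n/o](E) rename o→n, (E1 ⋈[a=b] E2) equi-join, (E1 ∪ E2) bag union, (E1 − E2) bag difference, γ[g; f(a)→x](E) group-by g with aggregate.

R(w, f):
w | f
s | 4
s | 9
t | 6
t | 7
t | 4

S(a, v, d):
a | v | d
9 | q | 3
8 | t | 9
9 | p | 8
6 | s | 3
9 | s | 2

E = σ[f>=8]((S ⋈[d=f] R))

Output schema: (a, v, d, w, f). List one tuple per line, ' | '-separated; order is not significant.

Per-node cardinality:
  S → 5
  R → 5
  (S ⋈[d=f] R) → 1
  σ[f>=8]((S ⋈[d=f] R)) → 1

== RESULT ==
a | v | d | w | f
8 | t | 9 | s | 9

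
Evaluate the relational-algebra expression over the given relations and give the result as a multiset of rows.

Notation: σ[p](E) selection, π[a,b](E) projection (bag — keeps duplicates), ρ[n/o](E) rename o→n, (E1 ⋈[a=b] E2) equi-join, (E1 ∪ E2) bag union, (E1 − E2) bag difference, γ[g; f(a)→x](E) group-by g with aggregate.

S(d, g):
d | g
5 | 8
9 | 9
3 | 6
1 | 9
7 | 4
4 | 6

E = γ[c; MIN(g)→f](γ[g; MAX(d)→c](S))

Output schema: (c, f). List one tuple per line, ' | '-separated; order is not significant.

Stepwise |·|:
  S → 6
  γ[g; MAX(d)→c](S) → 4
  γ[c; MIN(g)→f](γ[g; MAX(d)→c](S)) → 4

== RESULT ==
c | f
4 | 6
5 | 8
7 | 4
9 | 9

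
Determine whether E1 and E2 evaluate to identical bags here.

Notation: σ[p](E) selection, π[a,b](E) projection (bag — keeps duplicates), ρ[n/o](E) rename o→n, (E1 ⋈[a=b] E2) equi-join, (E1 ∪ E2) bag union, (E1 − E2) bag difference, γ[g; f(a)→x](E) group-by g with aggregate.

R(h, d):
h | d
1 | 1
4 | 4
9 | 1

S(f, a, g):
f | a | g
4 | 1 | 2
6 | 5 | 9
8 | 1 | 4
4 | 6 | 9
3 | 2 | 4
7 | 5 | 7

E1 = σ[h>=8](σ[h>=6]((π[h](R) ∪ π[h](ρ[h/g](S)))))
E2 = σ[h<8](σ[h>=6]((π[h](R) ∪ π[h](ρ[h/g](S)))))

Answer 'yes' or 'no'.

E1 subexpression sizes:
  R → 3
  π[h](R) → 3
  S → 6
  ρ[h/g](S) → 6
  π[h](ρ[h/g](S)) → 6
  (π[h](R) ∪ π[h](ρ[h/g](S))) → 9
  σ[h>=6]((π[h](R) ∪ π[h](ρ[h/g](S)))) → 4
  σ[h>=8](σ[h>=6]((π[h](R) ∪ π[h](ρ[h/g](S))))) → 3
E2 subexpression sizes:
  R → 3
  π[h](R) → 3
  S → 6
  ρ[h/g](S) → 6
  π[h](ρ[h/g](S)) → 6
  (π[h](R) ∪ π[h](ρ[h/g](S))) → 9
  σ[h>=6]((π[h](R) ∪ π[h](ρ[h/g](S)))) → 4
  σ[h<8](σ[h>=6]((π[h](R) ∪ π[h](ρ[h/g](S))))) → 1

E1 result:
h
9
9
9
E2 result:
h
7
Witness: (7,) appears 0× in E1 but 1× in E2.

no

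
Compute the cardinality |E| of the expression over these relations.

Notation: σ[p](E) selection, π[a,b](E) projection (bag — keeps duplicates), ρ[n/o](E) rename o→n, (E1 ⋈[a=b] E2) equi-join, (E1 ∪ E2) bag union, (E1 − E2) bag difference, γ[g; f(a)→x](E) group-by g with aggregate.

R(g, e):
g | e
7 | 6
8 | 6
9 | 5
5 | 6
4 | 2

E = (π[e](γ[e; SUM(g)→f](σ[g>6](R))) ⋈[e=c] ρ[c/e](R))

Row counts bottom-up:
  R → 5
  σ[g>6](R) → 3
  γ[e; SUM(g)→f](σ[g>6](R)) → 2
  π[e](γ[e; SUM(g)→f](σ[g>6](R))) → 2
  R → 5
  ρ[c/e](R) → 5
  (π[e](γ[e; SUM(g)→f](σ[g>6](R))) ⋈[e=c] ρ[c/e](R)) → 4

|E| = 4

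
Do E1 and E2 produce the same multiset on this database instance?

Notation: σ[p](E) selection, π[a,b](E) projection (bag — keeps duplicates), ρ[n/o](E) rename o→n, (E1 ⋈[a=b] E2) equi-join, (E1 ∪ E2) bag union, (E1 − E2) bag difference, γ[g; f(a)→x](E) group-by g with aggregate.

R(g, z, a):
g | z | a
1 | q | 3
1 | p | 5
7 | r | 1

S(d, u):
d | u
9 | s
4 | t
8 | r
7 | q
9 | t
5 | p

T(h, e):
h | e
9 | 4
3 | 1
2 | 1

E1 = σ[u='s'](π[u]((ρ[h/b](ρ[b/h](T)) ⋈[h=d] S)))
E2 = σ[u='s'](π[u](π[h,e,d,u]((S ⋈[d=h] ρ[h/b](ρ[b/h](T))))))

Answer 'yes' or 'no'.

E1 stepwise |·|:
  T → 3
  ρ[b/h](T) → 3
  ρ[h/b](ρ[b/h](T)) → 3
  S → 6
  (ρ[h/b](ρ[b/h](T)) ⋈[h=d] S) → 2
  π[u]((ρ[h/b](ρ[b/h](T)) ⋈[h=d] S)) → 2
  σ[u='s'](π[u]((ρ[h/b](ρ[b/h](T)) ⋈[h=d] S))) → 1
E2 stepwise |·|:
  S → 6
  T → 3
  ρ[b/h](T) → 3
  ρ[h/b](ρ[b/h](T)) → 3
  (S ⋈[d=h] ρ[h/b](ρ[b/h](T))) → 2
  π[h,e,d,u]((S ⋈[d=h] ρ[h/b](ρ[b/h](T)))) → 2
  π[u](π[h,e,d,u]((S ⋈[d=h] ρ[h/b](ρ[b/h](T))))) → 2
  σ[u='s'](π[u](π[h,e,d,u]((S ⋈[d=h] ρ[h/b](ρ[b/h](T)))))) → 1

E1 and E2 produce the same multiset:
u
s

yes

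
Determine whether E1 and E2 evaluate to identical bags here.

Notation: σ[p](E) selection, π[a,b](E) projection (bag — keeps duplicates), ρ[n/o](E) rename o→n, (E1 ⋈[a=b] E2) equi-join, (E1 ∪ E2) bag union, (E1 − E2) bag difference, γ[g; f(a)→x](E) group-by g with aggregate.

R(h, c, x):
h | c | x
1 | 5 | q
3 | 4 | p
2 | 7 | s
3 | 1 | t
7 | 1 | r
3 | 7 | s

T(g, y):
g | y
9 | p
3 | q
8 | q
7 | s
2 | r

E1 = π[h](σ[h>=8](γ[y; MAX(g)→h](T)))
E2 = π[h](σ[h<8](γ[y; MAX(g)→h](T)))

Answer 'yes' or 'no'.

E1 per-node cardinality:
  T → 5
  γ[y; MAX(g)→h](T) → 4
  σ[h>=8](γ[y; MAX(g)→h](T)) → 2
  π[h](σ[h>=8](γ[y; MAX(g)→h](T))) → 2
E2 per-node cardinality:
  T → 5
  γ[y; MAX(g)→h](T) → 4
  σ[h<8](γ[y; MAX(g)→h](T)) → 2
  π[h](σ[h<8](γ[y; MAX(g)→h](T))) → 2

E1 result:
h
8
9
E2 result:
h
2
7
Witness: (7,) appears 0× in E1 but 1× in E2.

no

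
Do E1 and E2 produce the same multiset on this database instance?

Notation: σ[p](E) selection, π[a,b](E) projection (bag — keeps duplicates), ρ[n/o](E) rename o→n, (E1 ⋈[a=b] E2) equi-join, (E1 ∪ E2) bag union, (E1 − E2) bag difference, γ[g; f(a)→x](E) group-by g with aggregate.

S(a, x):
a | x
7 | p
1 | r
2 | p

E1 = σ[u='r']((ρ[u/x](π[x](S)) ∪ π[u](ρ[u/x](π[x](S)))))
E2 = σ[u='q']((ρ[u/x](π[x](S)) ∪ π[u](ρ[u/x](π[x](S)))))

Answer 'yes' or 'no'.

E1 per-node cardinality:
  S → 3
  π[x](S) → 3
  ρ[u/x](π[x](S)) → 3
  S → 3
  π[x](S) → 3
  ρ[u/x](π[x](S)) → 3
  π[u](ρ[u/x](π[x](S))) → 3
  (ρ[u/x](π[x](S)) ∪ π[u](ρ[u/x](π[x](S)))) → 6
  σ[u='r']((ρ[u/x](π[x](S)) ∪ π[u](ρ[u/x](π[x](S))))) → 2
E2 per-node cardinality:
  S → 3
  π[x](S) → 3
  ρ[u/x](π[x](S)) → 3
  S → 3
  π[x](S) → 3
  ρ[u/x](π[x](S)) → 3
  π[u](ρ[u/x](π[x](S))) → 3
  (ρ[u/x](π[x](S)) ∪ π[u](ρ[u/x](π[x](S)))) → 6
  σ[u='q']((ρ[u/x](π[x](S)) ∪ π[u](ρ[u/x](π[x](S))))) → 0

E1 result:
u
r
r
E2 result:
u
(0 rows)
Witness: ('r',) appears 2× in E1 but 0× in E2.

no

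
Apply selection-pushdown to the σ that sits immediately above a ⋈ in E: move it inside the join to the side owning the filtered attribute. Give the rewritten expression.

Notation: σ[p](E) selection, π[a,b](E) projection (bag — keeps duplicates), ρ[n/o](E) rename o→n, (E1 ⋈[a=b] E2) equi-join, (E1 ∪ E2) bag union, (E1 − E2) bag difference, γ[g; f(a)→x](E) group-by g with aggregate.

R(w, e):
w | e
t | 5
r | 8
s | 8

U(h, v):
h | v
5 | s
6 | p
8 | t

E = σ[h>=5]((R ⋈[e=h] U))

σ filters on h, owned by the right side.
E' = (R ⋈[e=h] σ[h>=5](U))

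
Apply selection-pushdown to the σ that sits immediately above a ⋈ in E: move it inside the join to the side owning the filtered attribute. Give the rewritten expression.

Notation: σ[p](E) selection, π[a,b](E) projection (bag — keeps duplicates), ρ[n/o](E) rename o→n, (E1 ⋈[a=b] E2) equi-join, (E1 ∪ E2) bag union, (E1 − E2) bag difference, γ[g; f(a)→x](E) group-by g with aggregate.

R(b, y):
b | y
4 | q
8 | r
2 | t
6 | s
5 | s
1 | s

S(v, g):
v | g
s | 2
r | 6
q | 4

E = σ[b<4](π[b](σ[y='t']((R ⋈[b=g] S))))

σ filters on y, owned by the left side.
E' = σ[b<4](π[b]((σ[y='t'](R) ⋈[b=g] S)))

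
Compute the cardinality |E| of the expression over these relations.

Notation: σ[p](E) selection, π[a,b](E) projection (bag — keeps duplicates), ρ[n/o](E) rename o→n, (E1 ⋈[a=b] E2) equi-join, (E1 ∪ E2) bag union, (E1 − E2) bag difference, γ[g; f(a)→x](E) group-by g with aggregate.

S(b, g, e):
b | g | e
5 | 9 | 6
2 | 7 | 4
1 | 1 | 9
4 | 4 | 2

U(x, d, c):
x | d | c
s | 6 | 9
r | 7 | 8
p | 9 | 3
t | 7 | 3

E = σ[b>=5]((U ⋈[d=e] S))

Subexpression sizes:
  U → 4
  S → 4
  (U ⋈[d=e] S) → 2
  σ[b>=5]((U ⋈[d=e] S)) → 1

|E| = 1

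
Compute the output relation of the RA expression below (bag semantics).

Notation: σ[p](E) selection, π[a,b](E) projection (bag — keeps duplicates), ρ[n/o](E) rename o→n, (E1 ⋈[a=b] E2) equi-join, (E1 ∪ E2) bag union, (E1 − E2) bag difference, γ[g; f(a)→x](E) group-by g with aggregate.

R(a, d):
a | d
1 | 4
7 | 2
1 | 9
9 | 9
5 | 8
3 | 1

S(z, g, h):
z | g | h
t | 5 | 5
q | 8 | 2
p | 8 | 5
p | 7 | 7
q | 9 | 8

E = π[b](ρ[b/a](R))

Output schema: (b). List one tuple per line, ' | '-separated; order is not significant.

Stepwise |·|:
  R → 6
  ρ[b/a](R) → 6
  π[b](ρ[b/a](R)) → 6

== RESULT ==
b
1
1
3
5
7
9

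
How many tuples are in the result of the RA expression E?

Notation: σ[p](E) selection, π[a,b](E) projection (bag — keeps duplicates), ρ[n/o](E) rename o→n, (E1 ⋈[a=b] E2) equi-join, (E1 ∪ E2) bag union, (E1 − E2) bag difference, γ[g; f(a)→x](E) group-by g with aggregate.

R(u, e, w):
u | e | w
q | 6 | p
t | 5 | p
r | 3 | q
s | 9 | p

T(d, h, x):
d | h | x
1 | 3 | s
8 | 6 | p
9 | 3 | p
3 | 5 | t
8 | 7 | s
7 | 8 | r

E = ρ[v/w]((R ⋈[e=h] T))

Row counts bottom-up:
  R → 4
  T → 6
  (R ⋈[e=h] T) → 4
  ρ[v/w]((R ⋈[e=h] T)) → 4

|E| = 4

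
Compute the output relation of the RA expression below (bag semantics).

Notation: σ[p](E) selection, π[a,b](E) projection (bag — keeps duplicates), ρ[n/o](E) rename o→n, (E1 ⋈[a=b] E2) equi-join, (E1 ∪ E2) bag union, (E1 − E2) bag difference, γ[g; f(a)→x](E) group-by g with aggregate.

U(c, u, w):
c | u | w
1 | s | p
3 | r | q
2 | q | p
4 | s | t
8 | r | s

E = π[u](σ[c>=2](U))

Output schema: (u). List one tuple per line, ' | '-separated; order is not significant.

Row counts bottom-up:
  U → 5
  σ[c>=2](U) → 4
  π[u](σ[c>=2](U)) → 4

== RESULT ==
u
q
r
r
s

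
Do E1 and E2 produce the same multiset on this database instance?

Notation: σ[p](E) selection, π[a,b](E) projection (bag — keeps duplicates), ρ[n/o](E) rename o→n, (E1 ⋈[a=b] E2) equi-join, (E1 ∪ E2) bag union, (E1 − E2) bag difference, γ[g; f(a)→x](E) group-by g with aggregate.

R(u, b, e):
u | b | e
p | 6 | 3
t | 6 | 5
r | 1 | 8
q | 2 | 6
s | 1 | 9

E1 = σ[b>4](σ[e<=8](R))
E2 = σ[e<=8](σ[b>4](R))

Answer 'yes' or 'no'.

E1 stepwise |·|:
  R → 5
  σ[e<=8](R) → 4
  σ[b>4](σ[e<=8](R)) → 2
E2 stepwise |·|:
  R → 5
  σ[b>4](R) → 2
  σ[e<=8](σ[b>4](R)) → 2

E1 and E2 produce the same multiset:
u | b | e
p | 6 | 3
t | 6 | 5

yes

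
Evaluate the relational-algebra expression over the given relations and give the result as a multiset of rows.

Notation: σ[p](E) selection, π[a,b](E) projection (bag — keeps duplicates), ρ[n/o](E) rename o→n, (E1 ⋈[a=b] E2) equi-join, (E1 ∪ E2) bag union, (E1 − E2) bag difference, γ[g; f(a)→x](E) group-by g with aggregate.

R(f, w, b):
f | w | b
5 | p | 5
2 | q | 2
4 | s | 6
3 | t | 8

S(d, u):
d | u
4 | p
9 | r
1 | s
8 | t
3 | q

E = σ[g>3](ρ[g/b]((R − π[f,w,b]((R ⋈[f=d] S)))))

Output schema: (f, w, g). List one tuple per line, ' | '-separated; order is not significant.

Stepwise |·|:
  R → 4
  R → 4
  S → 5
  (R ⋈[f=d] S) → 2
  π[f,w,b]((R ⋈[f=d] S)) → 2
  (R − π[f,w,b]((R ⋈[f=d] S))) → 2
  ρ[g/b]((R − π[f,w,b]((R ⋈[f=d] S)))) → 2
  σ[g>3](ρ[g/b]((R − π[f,w,b]((R ⋈[f=d] S))))) → 1

== RESULT ==
f | w | g
5 | p | 5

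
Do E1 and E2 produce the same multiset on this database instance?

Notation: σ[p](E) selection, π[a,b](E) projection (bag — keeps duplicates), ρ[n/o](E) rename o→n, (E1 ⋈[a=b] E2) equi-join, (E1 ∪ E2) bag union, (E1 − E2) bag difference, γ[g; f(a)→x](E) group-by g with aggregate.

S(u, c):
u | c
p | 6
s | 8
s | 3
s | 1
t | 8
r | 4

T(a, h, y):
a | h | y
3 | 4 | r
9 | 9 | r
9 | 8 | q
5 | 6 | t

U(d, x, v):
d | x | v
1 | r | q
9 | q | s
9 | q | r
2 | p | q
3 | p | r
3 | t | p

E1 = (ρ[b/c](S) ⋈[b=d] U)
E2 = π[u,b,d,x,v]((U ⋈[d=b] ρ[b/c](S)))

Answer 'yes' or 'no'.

E1 subexpression sizes:
  S → 6
  ρ[b/c](S) → 6
  U → 6
  (ρ[b/c](S) ⋈[b=d] U) → 3
E2 subexpression sizes:
  U → 6
  S → 6
  ρ[b/c](S) → 6
  (U ⋈[d=b] ρ[b/c](S)) → 3
  π[u,b,d,x,v]((U ⋈[d=b] ρ[b/c](S))) → 3

E1 and E2 produce the same multiset:
u | b | d | x | v
s | 1 | 1 | r | q
s | 3 | 3 | p | r
s | 3 | 3 | t | p

yes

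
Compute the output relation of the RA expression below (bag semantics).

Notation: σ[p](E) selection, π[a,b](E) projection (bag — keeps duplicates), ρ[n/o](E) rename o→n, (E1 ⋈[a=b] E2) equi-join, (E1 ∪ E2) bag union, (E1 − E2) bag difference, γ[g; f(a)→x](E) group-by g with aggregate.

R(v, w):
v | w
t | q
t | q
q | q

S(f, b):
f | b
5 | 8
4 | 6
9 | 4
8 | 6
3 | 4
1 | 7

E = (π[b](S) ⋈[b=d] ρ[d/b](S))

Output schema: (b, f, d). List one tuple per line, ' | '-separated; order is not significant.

Subexpression sizes:
  S → 6
  π[b](S) → 6
  S → 6
  ρ[d/b](S) → 6
  (π[b](S) ⋈[b=d] ρ[d/b](S)) → 10

== RESULT ==
b | f | d
4 | 3 | 4
4 | 3 | 4
4 | 9 | 4
4 | 9 | 4
6 | 4 | 6
6 | 4 | 6
6 | 8 | 6
6 | 8 | 6
7 | 1 | 7
8 | 5 | 8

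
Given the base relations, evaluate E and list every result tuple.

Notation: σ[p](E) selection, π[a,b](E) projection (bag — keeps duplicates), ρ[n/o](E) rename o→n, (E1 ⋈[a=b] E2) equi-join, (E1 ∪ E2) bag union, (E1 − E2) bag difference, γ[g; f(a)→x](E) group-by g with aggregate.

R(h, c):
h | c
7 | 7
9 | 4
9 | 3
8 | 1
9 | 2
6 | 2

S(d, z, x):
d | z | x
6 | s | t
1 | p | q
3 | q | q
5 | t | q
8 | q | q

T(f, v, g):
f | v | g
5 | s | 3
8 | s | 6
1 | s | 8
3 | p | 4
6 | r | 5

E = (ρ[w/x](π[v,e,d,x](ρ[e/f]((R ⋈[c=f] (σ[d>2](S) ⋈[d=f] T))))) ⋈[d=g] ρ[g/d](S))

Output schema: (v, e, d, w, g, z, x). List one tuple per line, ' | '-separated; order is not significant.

Stepwise |·|:
  R → 6
  S → 5
  σ[d>2](S) → 4
  T → 5
  (σ[d>2](S) ⋈[d=f] T) → 4
  (R ⋈[c=f] (σ[d>2](S) ⋈[d=f] T)) → 1
  ρ[e/f]((R ⋈[c=f] (σ[d>2](S) ⋈[d=f] T))) → 1
  π[v,e,d,x](ρ[e/f]((R ⋈[c=f] (σ[d>2](S) ⋈[d=f] T)))) → 1
  ρ[w/x](π[v,e,d,x](ρ[e/f]((R ⋈[c=f] (σ[d>2](S) ⋈[d=f] T))))) → 1
  S → 5
  ρ[g/d](S) → 5
  (ρ[w/x](π[v,e,d,x](ρ[e/f]((R ⋈[c=f] (σ[d>2](S) ⋈[d=f] T))))) ⋈[d=g] ρ[g/d](S)) → 1

== RESULT ==
v | e | d | w | g | z | x
p | 3 | 3 | q | 3 | q | q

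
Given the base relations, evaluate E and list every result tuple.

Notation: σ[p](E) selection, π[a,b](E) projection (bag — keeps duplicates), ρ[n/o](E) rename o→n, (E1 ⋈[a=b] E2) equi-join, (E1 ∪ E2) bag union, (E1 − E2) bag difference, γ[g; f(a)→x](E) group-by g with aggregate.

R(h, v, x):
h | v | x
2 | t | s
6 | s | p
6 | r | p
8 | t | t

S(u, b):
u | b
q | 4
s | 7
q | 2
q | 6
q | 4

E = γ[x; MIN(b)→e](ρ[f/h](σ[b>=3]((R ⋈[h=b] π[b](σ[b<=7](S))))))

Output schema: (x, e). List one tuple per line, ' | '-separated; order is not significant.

Per-node cardinality:
  R → 4
  S → 5
  σ[b<=7](S) → 5
  π[b](σ[b<=7](S)) → 5
  (R ⋈[h=b] π[b](σ[b<=7](S))) → 3
  σ[b>=3]((R ⋈[h=b] π[b](σ[b<=7](S)))) → 2
  ρ[f/h](σ[b>=3]((R ⋈[h=b] π[b](σ[b<=7](S))))) → 2
  γ[x; MIN(b)→e](ρ[f/h](σ[b>=3]((R ⋈[h=b] π[b](σ[b<=7](S)))))) → 1

== RESULT ==
x | e
p | 6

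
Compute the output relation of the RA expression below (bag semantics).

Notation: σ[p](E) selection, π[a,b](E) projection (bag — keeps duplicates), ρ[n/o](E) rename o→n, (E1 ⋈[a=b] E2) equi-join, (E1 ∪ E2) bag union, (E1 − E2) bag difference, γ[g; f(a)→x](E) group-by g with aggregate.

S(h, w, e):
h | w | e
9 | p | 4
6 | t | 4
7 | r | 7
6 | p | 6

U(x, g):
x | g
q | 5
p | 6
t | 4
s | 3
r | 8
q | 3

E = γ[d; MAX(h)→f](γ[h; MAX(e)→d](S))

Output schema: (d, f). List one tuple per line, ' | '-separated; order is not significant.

Row counts bottom-up:
  S → 4
  γ[h; MAX(e)→d](S) → 3
  γ[d; MAX(h)→f](γ[h; MAX(e)→d](S)) → 3

== RESULT ==
d | f
4 | 9
6 | 6
7 | 7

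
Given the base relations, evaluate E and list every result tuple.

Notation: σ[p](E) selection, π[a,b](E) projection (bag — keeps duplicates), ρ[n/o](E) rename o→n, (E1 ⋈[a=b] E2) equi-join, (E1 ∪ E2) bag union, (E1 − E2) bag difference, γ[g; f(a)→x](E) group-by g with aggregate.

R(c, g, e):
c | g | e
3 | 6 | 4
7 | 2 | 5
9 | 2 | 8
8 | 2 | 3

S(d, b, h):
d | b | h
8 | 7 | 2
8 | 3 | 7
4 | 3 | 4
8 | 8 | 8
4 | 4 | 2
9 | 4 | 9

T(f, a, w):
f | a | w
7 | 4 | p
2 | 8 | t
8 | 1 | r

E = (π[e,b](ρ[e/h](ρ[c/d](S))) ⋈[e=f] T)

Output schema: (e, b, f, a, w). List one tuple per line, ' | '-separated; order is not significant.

Row counts bottom-up:
  S → 6
  ρ[c/d](S) → 6
  ρ[e/h](ρ[c/d](S)) → 6
  π[e,b](ρ[e/h](ρ[c/d](S))) → 6
  T → 3
  (π[e,b](ρ[e/h](ρ[c/d](S))) ⋈[e=f] T) → 4

== RESULT ==
e | b | f | a | w
2 | 4 | 2 | 8 | t
2 | 7 | 2 | 8 | t
7 | 3 | 7 | 4 | p
8 | 8 | 8 | 1 | r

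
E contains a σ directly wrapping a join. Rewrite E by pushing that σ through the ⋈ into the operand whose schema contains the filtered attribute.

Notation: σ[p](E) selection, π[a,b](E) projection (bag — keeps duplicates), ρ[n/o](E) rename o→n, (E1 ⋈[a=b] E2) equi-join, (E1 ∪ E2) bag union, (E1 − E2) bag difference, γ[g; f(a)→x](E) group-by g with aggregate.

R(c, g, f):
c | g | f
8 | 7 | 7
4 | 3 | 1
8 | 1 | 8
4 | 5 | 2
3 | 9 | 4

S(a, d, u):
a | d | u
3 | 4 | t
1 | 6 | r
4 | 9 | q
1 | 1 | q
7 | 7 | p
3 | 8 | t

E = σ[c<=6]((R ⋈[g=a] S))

σ filters on c, owned by the left side.
E' = (σ[c<=6](R) ⋈[g=a] S)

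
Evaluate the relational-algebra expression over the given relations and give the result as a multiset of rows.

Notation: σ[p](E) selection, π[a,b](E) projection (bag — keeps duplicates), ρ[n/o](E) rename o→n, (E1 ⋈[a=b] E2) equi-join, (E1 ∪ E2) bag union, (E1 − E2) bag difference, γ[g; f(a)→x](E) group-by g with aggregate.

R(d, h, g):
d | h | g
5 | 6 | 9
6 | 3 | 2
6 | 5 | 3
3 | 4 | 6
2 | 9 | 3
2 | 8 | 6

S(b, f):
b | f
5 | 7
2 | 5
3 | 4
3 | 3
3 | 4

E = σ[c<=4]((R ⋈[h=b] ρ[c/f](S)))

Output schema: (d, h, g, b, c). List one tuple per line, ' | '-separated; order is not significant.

Per-node cardinality:
  R → 6
  S → 5
  ρ[c/f](S) → 5
  (R ⋈[h=b] ρ[c/f](S)) → 4
  σ[c<=4]((R ⋈[h=b] ρ[c/f](S))) → 3

== RESULT ==
d | h | g | b | c
6 | 3 | 2 | 3 | 3
6 | 3 | 2 | 3 | 4
6 | 3 | 2 | 3 | 4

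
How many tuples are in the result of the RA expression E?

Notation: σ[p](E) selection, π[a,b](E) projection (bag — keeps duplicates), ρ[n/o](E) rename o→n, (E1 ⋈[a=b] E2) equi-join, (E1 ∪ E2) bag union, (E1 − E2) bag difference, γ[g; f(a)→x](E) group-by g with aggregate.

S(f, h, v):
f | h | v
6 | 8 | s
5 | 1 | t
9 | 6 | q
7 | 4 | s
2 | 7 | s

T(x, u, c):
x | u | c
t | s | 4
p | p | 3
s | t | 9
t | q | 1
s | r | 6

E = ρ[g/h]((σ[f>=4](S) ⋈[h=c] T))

Row counts bottom-up:
  S → 5
  σ[f>=4](S) → 4
  T → 5
  (σ[f>=4](S) ⋈[h=c] T) → 3
  ρ[g/h]((σ[f>=4](S) ⋈[h=c] T)) → 3

|E| = 3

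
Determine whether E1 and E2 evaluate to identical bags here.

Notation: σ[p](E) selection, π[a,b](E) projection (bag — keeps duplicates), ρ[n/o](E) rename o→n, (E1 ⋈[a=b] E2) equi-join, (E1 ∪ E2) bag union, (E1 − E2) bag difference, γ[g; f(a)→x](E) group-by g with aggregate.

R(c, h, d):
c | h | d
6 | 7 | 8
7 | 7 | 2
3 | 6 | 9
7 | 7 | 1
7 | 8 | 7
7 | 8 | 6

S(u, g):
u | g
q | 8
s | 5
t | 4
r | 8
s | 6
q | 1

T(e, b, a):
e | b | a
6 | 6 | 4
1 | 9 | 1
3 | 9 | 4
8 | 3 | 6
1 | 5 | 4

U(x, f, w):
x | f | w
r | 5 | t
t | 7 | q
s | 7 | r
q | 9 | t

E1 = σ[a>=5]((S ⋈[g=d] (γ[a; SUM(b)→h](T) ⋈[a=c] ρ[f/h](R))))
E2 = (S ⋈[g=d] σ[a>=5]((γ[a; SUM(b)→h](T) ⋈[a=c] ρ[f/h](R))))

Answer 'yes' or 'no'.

E1 stepwise |·|:
  S → 6
  T → 5
  γ[a; SUM(b)→h](T) → 3
  R → 6
  ρ[f/h](R) → 6
  (γ[a; SUM(b)→h](T) ⋈[a=c] ρ[f/h](R)) → 1
  (S ⋈[g=d] (γ[a; SUM(b)→h](T) ⋈[a=c] ρ[f/h](R))) → 2
  σ[a>=5]((S ⋈[g=d] (γ[a; SUM(b)→h](T) ⋈[a=c] ρ[f/h](R)))) → 2
E2 stepwise |·|:
  S → 6
  T → 5
  γ[a; SUM(b)→h](T) → 3
  R → 6
  ρ[f/h](R) → 6
  (γ[a; SUM(b)→h](T) ⋈[a=c] ρ[f/h](R)) → 1
  σ[a>=5]((γ[a; SUM(b)→h](T) ⋈[a=c] ρ[f/h](R))) → 1
  (S ⋈[g=d] σ[a>=5]((γ[a; SUM(b)→h](T) ⋈[a=c] ρ[f/h](R)))) → 2

E1 and E2 produce the same multiset:
u | g | a | h | c | f | d
q | 8 | 6 | 3 | 6 | 7 | 8
r | 8 | 6 | 3 | 6 | 7 | 8

yes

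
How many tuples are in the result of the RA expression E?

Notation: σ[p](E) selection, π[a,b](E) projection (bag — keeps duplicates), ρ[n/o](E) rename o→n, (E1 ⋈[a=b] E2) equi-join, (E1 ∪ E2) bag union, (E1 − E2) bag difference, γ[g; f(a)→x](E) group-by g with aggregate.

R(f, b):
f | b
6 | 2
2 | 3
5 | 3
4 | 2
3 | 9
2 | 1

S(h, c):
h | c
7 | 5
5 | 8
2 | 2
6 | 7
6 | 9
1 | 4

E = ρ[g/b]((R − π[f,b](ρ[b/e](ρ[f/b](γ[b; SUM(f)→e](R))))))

Per-node cardinality:
  R → 6
  R → 6
  γ[b; SUM(f)→e](R) → 4
  ρ[f/b](γ[b; SUM(f)→e](R)) → 4
  ρ[b/e](ρ[f/b](γ[b; SUM(f)→e](R))) → 4
  π[f,b](ρ[b/e](ρ[f/b](γ[b; SUM(f)→e](R)))) → 4
  (R − π[f,b](ρ[b/e](ρ[f/b](γ[b; SUM(f)→e](R))))) → 6
  ρ[g/b]((R − π[f,b](ρ[b/e](ρ[f/b](γ[b; SUM(f)→e](R)))))) → 6

|E| = 6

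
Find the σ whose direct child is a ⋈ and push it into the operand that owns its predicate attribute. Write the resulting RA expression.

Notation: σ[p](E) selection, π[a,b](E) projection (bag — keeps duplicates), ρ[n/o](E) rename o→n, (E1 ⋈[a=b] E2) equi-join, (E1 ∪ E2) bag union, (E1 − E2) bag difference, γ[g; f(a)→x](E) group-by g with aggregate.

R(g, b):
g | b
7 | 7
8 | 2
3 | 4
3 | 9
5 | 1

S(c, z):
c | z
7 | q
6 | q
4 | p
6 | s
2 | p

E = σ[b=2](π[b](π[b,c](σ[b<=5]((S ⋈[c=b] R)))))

σ filters on b, owned by the right side.
E' = σ[b=2](π[b](π[b,c]((S ⋈[c=b] σ[b<=5](R)))))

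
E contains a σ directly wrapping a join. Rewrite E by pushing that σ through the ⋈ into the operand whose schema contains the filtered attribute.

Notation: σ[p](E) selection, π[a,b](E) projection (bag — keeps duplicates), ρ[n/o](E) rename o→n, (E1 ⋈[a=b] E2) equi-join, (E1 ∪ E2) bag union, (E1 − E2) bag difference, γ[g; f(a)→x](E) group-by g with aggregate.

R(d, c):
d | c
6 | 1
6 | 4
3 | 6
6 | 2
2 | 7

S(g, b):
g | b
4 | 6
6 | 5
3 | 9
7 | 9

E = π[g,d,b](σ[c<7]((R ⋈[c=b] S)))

σ filters on c, owned by the left side.
E' = π[g,d,b]((σ[c<7](R) ⋈[c=b] S))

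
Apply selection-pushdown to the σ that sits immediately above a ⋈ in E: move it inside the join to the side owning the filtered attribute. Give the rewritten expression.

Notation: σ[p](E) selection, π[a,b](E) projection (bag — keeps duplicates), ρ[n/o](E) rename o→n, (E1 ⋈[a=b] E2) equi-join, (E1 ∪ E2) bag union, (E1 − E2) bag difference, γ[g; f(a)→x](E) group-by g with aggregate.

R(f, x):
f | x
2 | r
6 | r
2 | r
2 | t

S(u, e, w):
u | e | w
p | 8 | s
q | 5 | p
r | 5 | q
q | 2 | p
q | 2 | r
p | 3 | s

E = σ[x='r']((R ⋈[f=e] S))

σ filters on x, owned by the left side.
E' = (σ[x='r'](R) ⋈[f=e] S)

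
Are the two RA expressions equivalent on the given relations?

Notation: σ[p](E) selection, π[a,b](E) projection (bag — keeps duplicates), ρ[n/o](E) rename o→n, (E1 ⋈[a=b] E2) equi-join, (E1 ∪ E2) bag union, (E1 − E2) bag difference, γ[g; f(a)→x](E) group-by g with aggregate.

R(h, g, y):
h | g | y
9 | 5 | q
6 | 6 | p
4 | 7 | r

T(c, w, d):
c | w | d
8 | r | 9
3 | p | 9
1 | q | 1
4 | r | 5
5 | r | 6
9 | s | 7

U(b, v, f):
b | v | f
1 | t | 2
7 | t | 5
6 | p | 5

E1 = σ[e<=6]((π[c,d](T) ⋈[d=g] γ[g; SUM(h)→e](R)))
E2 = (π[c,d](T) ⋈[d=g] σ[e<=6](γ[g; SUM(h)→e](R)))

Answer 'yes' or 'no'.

E1 subexpression sizes:
  T → 6
  π[c,d](T) → 6
  R → 3
  γ[g; SUM(h)→e](R) → 3
  (π[c,d](T) ⋈[d=g] γ[g; SUM(h)→e](R)) → 3
  σ[e<=6]((π[c,d](T) ⋈[d=g] γ[g; SUM(h)→e](R))) → 2
E2 subexpression sizes:
  T → 6
  π[c,d](T) → 6
  R → 3
  γ[g; SUM(h)→e](R) → 3
  σ[e<=6](γ[g; SUM(h)→e](R)) → 2
  (π[c,d](T) ⋈[d=g] σ[e<=6](γ[g; SUM(h)→e](R))) → 2

E1 and E2 produce the same multiset:
c | d | g | e
5 | 6 | 6 | 6
9 | 7 | 7 | 4

yes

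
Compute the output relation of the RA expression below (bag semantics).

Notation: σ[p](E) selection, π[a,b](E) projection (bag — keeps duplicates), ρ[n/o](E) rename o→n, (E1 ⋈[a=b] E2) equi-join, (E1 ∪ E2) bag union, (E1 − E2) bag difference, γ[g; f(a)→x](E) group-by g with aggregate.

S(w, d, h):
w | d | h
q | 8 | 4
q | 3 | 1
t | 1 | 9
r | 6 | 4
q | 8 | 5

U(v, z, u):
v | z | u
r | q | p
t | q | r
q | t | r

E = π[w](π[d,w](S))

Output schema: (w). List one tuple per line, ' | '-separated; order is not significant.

Subexpression sizes:
  S → 5
  π[d,w](S) → 5
  π[w](π[d,w](S)) → 5

== RESULT ==
w
q
q
q
r
t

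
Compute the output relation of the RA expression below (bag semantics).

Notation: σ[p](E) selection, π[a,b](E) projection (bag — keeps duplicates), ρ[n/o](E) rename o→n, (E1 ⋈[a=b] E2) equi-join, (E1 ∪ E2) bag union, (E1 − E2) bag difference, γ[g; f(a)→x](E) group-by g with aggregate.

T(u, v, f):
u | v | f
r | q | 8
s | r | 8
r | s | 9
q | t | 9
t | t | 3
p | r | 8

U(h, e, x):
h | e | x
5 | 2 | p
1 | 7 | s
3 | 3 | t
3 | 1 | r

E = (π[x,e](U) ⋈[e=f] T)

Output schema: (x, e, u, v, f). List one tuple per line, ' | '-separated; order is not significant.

Per-node cardinality:
  U → 4
  π[x,e](U) → 4
  T → 6
  (π[x,e](U) ⋈[e=f] T) → 1

== RESULT ==
x | e | u | v | f
t | 3 | t | t | 3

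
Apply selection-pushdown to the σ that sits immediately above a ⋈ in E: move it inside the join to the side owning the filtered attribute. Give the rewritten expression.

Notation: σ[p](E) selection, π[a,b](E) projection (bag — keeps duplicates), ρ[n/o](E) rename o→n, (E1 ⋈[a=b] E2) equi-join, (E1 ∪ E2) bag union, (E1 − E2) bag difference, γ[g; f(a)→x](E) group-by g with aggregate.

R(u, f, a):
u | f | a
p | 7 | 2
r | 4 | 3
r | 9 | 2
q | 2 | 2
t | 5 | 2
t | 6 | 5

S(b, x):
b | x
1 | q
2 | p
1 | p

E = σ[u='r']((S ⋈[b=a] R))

σ filters on u, owned by the right side.
E' = (S ⋈[b=a] σ[u='r'](R))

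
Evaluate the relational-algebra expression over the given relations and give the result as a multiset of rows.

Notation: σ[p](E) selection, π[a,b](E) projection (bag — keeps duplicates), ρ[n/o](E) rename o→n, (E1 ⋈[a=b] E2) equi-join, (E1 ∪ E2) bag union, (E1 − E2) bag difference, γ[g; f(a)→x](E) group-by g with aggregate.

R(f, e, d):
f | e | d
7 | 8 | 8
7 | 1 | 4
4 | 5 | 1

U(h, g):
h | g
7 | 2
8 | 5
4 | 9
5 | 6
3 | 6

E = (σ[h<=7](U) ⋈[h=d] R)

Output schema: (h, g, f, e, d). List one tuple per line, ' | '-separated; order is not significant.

Per-node cardinality:
  U → 5
  σ[h<=7](U) → 4
  R → 3
  (σ[h<=7](U) ⋈[h=d] R) → 1

== RESULT ==
h | g | f | e | d
4 | 9 | 7 | 1 | 4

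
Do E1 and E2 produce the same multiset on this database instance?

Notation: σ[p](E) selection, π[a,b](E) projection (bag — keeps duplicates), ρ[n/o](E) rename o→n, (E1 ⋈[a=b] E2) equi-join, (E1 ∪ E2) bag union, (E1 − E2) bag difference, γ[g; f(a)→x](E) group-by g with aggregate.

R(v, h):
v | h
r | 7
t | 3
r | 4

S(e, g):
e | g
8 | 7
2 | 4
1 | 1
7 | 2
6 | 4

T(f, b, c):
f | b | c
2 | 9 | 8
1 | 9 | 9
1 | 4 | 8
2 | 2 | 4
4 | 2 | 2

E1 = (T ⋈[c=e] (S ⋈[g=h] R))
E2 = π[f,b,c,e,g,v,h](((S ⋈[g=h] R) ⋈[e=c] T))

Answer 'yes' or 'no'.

E1 row counts bottom-up:
  T → 5
  S → 5
  R → 3
  (S ⋈[g=h] R) → 3
  (T ⋈[c=e] (S ⋈[g=h] R)) → 3
E2 row counts bottom-up:
  S → 5
  R → 3
  (S ⋈[g=h] R) → 3
  T → 5
  ((S ⋈[g=h] R) ⋈[e=c] T) → 3
  π[f,b,c,e,g,v,h](((S ⋈[g=h] R) ⋈[e=c] T)) → 3

E1 and E2 produce the same multiset:
f | b | c | e | g | v | h
1 | 4 | 8 | 8 | 7 | r | 7
2 | 9 | 8 | 8 | 7 | r | 7
4 | 2 | 2 | 2 | 4 | r | 4

yes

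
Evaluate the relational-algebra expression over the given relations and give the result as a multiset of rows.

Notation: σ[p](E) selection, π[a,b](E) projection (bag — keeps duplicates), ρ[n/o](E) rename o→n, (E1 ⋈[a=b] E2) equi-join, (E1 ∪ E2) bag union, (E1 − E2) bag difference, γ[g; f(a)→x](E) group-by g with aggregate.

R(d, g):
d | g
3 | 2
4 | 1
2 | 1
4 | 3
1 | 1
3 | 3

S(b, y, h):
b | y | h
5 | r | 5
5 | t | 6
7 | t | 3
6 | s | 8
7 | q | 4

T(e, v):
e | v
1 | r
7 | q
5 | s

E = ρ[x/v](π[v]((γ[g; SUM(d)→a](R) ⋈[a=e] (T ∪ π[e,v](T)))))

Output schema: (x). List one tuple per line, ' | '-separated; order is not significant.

Stepwise |·|:
  R → 6
  γ[g; SUM(d)→a](R) → 3
  T → 3
  T → 3
  π[e,v](T) → 3
  (T ∪ π[e,v](T)) → 6
  (γ[g; SUM(d)→a](R) ⋈[a=e] (T ∪ π[e,v](T))) → 4
  π[v]((γ[g; SUM(d)→a](R) ⋈[a=e] (T ∪ π[e,v](T)))) → 4
  ρ[x/v](π[v]((γ[g; SUM(d)→a](R) ⋈[a=e] (T ∪ π[e,v](T))))) → 4

== RESULT ==
x
q
q
q
q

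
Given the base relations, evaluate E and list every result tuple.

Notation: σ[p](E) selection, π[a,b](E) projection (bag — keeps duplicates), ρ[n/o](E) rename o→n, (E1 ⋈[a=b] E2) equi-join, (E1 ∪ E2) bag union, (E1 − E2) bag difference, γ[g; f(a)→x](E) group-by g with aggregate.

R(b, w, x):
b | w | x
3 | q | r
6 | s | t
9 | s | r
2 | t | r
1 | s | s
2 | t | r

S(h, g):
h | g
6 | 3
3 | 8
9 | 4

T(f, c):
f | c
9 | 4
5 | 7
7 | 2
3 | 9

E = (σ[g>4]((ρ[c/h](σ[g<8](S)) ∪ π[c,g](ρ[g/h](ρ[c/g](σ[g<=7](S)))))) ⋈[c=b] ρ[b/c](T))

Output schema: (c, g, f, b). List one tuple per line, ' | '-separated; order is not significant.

Row counts bottom-up:
  S → 3
  σ[g<8](S) → 2
  ρ[c/h](σ[g<8](S)) → 2
  S → 3
  σ[g<=7](S) → 2
  ρ[c/g](σ[g<=7](S)) → 2
  ρ[g/h](ρ[c/g](σ[g<=7](S))) → 2
  π[c,g](ρ[g/h](ρ[c/g](σ[g<=7](S)))) → 2
  (ρ[c/h](σ[g<8](S)) ∪ π[c,g](ρ[g/h](ρ[c/g](σ[g<=7](S))))) → 4
  σ[g>4]((ρ[c/h](σ[g<8](S)) ∪ π[c,g](ρ[g/h](ρ[c/g](σ[g<=7](S)))))) → 2
  T → 4
  ρ[b/c](T) → 4
  (σ[g>4]((ρ[c/h](σ[g<8](S)) ∪ π[c,g](ρ[g/h](ρ[c/g](σ[g<=7](S)))))) ⋈[c=b] ρ[b/c](T)) → 1

== RESULT ==
c | g | f | b
4 | 9 | 9 | 4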